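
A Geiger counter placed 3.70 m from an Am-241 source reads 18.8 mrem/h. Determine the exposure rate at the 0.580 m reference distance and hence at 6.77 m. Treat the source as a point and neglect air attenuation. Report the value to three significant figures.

Applying the 1/r² law,
At 0.580 m: 18.8 × (3.70/0.580)² = 18.8 × 40.70 = 765.2 mrem/h
At 6.77 m: (0.580/6.77)² = 0.007340, so 765.2 × 0.007340 = 5.617 mrem/h.

765 mrem/h; 5.62 mrem/h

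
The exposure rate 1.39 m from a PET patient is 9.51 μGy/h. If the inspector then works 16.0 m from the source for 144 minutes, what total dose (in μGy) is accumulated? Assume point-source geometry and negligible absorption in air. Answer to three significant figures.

0.172 μGy

Using I₁d₁² = I₂d₂², rate at 16.0 m:
9.51 × (1.39/16.0)² = 9.51 × 0.007547 = 0.07177 μGy/h.
Dose = rate × time = 0.07177 μGy/h × 2.400 h = 0.1722 μGy.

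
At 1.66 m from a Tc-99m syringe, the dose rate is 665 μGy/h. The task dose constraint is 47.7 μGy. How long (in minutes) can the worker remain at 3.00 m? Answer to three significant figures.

14.1 min

Since intensity falls as 1/r², rate at 3.00 m:
(1.66/3.00)² = 0.3062, so 665 × 0.3062 = 203.6 μGy/h.
Stay time = 47.7 μGy ÷ 203.6 μGy/h = 0.2343 h = 14.06 min.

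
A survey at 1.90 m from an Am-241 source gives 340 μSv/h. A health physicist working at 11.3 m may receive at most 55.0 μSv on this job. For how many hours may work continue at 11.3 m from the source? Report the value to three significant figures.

5.72 h

Applying the 1/r² law, rate at 11.3 m:
340 × (1.90/11.3)² = 340 × 0.02827 = 9.612 μSv/h.
Stay time = 55.0 μSv ÷ 9.612 μSv/h = 5.722 h.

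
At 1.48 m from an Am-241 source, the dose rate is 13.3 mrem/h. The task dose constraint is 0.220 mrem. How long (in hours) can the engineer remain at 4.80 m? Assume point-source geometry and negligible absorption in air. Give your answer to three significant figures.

Applying the 1/r² law, rate at 4.80 m:
(1.48/4.80)² = 0.09507, so 13.3 × 0.09507 = 1.264 mrem/h.
Stay time = 0.220 mrem ÷ 1.264 mrem/h = 0.1741 h.

0.174 h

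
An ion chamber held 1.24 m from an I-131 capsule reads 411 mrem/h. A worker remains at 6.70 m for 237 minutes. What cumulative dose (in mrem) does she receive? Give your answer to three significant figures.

55.6 mrem

Since intensity falls as 1/r², rate at 6.70 m:
411 × (1.24/6.70)² = 411 × 0.03425 = 14.08 mrem/h.
Dose = rate × time = 14.08 mrem/h × 3.950 h = 55.62 mrem.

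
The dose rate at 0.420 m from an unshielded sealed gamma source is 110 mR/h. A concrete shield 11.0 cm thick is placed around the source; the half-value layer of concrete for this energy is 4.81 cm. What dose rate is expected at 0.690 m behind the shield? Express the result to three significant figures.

Distance alone: 110 × (0.420/0.690)² = 110 × 0.3705 = 40.76 mR/h.
Shield: 11.0/4.81 = 2.287 half-value layers → attenuation 2^(−2.287) = 0.2049.
Combined: 40.76 × 0.2049 = 8.352 mR/h.

8.35 mR/h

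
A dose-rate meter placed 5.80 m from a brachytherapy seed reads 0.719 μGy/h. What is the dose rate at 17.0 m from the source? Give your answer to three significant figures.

Intensity scales as (d₁/d₂)², so scaling from 5.80 m to 17.0 m:
0.719 × (5.80/17.0)² = 0.719 × 0.1164 = 0.08369 μGy/h.

0.0837 μGy/h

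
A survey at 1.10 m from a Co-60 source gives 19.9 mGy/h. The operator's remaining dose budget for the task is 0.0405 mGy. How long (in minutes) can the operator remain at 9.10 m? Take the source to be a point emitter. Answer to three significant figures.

Using I₁d₁² = I₂d₂², rate at 9.10 m:
(1.10/9.10)² = 0.01461, so 19.9 × 0.01461 = 0.2907 mGy/h.
Stay time = 0.0405 mGy ÷ 0.2907 mGy/h = 0.1393 h = 8.358 min.

8.36 min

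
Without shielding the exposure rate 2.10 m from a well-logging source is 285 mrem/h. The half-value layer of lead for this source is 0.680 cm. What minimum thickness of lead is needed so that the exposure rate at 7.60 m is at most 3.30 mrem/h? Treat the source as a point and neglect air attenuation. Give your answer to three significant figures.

At 7.60 m, distance alone gives (2.10/7.60)² = 0.07635, so 285 × 0.07635 = 21.76 mrem/h.
Further attenuation needed: 21.76/3.30 = 6.594.
n = log₂(6.594) = 2.721 half-value layers.
Thickness = 2.721 × 0.680 cm = 1.850 cm.

1.85 cm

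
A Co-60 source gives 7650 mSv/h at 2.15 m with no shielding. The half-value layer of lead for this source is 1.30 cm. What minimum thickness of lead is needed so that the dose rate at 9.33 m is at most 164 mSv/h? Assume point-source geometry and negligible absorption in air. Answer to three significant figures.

At 9.33 m, distance alone gives (2.15/9.33)² = 0.05310, so 7650 × 0.05310 = 406.2 mSv/h.
Further attenuation needed: 406.2/164 = 2.477.
n = log₂(2.477) = 1.309 half-value layers.
Thickness = 1.309 × 1.30 cm = 1.702 cm.

1.70 cm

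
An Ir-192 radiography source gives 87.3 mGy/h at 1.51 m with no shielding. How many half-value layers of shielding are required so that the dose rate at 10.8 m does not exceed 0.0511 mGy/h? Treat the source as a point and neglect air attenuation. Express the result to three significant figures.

5.06 half-value layers

At 10.8 m, distance alone gives (1.51/10.8)² = 0.01955, so 87.3 × 0.01955 = 1.707 mGy/h.
Further attenuation needed: 1.707/0.0511 = 33.41.
n = log₂(33.41) = 5.062 half-value layers.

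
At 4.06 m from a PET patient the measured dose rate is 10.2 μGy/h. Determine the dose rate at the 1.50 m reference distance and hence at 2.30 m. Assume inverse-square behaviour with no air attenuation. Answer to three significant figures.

By the inverse-square law,
At 1.50 m: 10.2 × (4.06/1.50)² = 10.2 × 7.326 = 74.73 μGy/h
At 2.30 m: (1.50/2.30)² = 0.4253, so 74.73 × 0.4253 = 31.78 μGy/h.

74.7 μGy/h; 31.8 μGy/h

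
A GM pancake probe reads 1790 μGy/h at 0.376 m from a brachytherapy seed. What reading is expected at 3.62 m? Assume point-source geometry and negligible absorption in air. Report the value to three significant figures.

19.3 μGy/h

Applying the 1/r² law, the rate at 3.62 m is
(0.376/3.62)² = 0.01079, so 1790 × 0.01079 = 19.31 μGy/h.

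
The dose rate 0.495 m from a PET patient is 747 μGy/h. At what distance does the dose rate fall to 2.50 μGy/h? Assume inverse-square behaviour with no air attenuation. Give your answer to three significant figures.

8.56 m

Intensity scales as (d₁/d₂)², so d₂ = d₁·√(I₁/I₂).
I₁/I₂ = 747/2.50 = 298.8, so d₂ = 0.495 × √298.8 = 8.556 m.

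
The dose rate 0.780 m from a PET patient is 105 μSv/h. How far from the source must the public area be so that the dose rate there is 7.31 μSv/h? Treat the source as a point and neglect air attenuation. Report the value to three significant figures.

2.96 m

Using I₁d₁² = I₂d₂², d₂ = d₁·√(I₁/I₂).
I₁/I₂ = 105/7.31 = 14.36, so d₂ = 0.780 × √14.36 = 2.956 m.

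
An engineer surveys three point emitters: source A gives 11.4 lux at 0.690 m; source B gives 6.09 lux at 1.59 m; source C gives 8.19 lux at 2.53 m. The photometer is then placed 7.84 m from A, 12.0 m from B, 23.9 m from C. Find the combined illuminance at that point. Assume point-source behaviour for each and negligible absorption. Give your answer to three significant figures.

0.287 lux

Each source contributes Iᵢ·(dᵢ/rᵢ)²; contributions add.
A: 11.4 × (0.690/7.84)² = 0.08830 lux
B: 6.09 × (1.59/12.0)² = 0.1069 lux
C: 8.19 × (2.53/23.9)² = 0.09178 lux
Total = 0.08830 + 0.1069 + 0.09178 = 0.2870 lux.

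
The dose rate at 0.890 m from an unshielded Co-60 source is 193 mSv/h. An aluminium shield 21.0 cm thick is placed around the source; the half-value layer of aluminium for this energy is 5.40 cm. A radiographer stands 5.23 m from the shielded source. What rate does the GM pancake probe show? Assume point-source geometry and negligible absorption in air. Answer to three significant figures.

0.377 mSv/h

Distance alone: (0.890/5.23)² = 0.02896, so 193 × 0.02896 = 5.589 mSv/h.
Shield: 21.0/5.40 = 3.889 half-value layers → attenuation 2^(−3.889) = 0.06750.
Combined: 5.589 × 0.06750 = 0.3773 mSv/h.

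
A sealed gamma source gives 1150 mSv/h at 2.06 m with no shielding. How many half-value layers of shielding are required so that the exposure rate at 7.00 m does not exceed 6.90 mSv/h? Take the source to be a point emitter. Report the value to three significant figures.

At 7.00 m, distance alone gives 1150 × (2.06/7.00)² = 1150 × 0.08660 = 99.59 mSv/h.
Further attenuation needed: 99.59/6.90 = 14.43.
n = log₂(14.43) = 3.851 half-value layers.

3.85 half-value layers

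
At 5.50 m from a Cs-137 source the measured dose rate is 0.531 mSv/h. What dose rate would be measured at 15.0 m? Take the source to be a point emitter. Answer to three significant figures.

0.0714 mSv/h

Applying the 1/r² law, scaling from 5.50 m to 15.0 m:
(5.50/15.0)² = 0.1344, so 0.531 × 0.1344 = 0.07137 mSv/h.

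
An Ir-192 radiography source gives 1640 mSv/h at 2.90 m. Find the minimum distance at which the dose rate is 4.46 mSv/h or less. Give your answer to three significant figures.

Since intensity falls as 1/r², d₂ = d₁·√(I₁/I₂).
I₁/I₂ = 1640/4.46 = 367.7, so d₂ = 2.90 × √367.7 = 55.61 m.

55.6 m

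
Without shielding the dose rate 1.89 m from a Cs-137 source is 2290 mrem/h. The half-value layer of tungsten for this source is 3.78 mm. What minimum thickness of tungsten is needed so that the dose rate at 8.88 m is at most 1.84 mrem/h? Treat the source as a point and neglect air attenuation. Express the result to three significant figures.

22.0 mm

At 8.88 m, distance alone gives (1.89/8.88)² = 0.04530, so 2290 × 0.04530 = 103.7 mrem/h.
Further attenuation needed: 103.7/1.84 = 56.36.
n = log₂(56.36) = 5.817 half-value layers.
Thickness = 5.817 × 3.78 mm = 21.99 mm.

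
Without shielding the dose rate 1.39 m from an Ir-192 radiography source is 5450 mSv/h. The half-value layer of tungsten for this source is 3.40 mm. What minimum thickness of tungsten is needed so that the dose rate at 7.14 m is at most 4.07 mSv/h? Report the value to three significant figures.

At 7.14 m, distance alone gives 5450 × (1.39/7.14)² = 5450 × 0.03790 = 206.6 mSv/h.
Further attenuation needed: 206.6/4.07 = 50.76.
n = log₂(50.76) = 5.666 half-value layers.
Thickness = 5.666 × 3.40 mm = 19.26 mm.

19.3 mm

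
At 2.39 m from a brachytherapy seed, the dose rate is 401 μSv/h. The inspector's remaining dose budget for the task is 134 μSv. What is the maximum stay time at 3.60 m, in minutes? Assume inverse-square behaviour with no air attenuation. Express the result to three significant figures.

45.5 min

By the inverse-square law, rate at 3.60 m:
(2.39/3.60)² = 0.4407, so 401 × 0.4407 = 176.7 μSv/h.
Stay time = 134 μSv ÷ 176.7 μSv/h = 0.7583 h = 45.50 min.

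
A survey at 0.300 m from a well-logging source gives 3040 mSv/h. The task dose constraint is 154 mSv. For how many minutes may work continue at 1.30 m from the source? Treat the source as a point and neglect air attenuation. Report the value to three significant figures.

57.1 min

Using I₁d₁² = I₂d₂², rate at 1.30 m:
3040 × (0.300/1.30)² = 3040 × 0.05325 = 161.9 mSv/h.
Stay time = 154 mSv ÷ 161.9 mSv/h = 0.9512 h = 57.07 min.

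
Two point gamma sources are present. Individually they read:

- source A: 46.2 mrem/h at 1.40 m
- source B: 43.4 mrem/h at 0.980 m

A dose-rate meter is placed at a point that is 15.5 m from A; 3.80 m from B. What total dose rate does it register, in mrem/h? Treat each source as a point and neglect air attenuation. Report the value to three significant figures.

3.26 mrem/h

Each source contributes Iᵢ·(dᵢ/rᵢ)²; contributions add.
A: 46.2 × (1.40/15.5)² = 0.3769 mrem/h
B: 43.4 × (0.980/3.80)² = 2.887 mrem/h
Total = 0.3769 + 2.887 = 3.264 mrem/h.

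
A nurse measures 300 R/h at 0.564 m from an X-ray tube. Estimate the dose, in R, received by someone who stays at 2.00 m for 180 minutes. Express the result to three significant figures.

Applying the 1/r² law, rate at 2.00 m:
(0.564/2.00)² = 0.07952, so 300 × 0.07952 = 23.86 R/h.
Dose = rate × time = 23.86 R/h × 3.000 h = 71.58 R.

71.6 R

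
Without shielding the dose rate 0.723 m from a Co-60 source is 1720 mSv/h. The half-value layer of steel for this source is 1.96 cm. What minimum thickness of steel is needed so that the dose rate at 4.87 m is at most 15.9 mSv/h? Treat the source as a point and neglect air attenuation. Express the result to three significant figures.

At 4.87 m, distance alone gives 1720 × (0.723/4.87)² = 1720 × 0.02204 = 37.91 mSv/h.
Further attenuation needed: 37.91/15.9 = 2.384.
n = log₂(2.384) = 1.253 half-value layers.
Thickness = 1.253 × 1.96 cm = 2.456 cm.

2.46 cm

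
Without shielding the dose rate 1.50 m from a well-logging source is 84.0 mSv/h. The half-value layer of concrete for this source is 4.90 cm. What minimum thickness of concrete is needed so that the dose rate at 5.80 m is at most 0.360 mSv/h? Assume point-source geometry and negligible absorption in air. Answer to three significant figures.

At 5.80 m, distance alone gives (1.50/5.80)² = 0.06688, so 84.0 × 0.06688 = 5.618 mSv/h.
Further attenuation needed: 5.618/0.360 = 15.61.
n = log₂(15.61) = 3.964 half-value layers.
Thickness = 3.964 × 4.90 cm = 19.42 cm.

19.4 cm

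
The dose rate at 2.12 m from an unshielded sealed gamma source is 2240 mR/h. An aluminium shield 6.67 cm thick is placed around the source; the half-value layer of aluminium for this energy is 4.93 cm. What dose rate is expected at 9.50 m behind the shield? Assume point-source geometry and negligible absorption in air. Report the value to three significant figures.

43.7 mR/h

Distance alone: (2.12/9.50)² = 0.04980, so 2240 × 0.04980 = 111.6 mR/h.
Shield: 6.67/4.93 = 1.353 half-value layers → attenuation 2^(−1.353) = 0.3915.
Combined: 111.6 × 0.3915 = 43.69 mR/h.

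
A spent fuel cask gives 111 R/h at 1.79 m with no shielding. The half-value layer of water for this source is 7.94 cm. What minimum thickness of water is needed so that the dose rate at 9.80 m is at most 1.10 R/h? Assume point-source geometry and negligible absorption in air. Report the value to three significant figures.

At 9.80 m, distance alone gives 111 × (1.79/9.80)² = 111 × 0.03336 = 3.703 R/h.
Further attenuation needed: 3.703/1.10 = 3.366.
n = log₂(3.366) = 1.751 half-value layers.
Thickness = 1.751 × 7.94 cm = 13.90 cm.

13.9 cm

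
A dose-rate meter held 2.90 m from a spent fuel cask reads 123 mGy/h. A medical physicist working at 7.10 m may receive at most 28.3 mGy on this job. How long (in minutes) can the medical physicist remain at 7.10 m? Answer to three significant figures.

Using I₁d₁² = I₂d₂², rate at 7.10 m:
(2.90/7.10)² = 0.1668, so 123 × 0.1668 = 20.52 mGy/h.
Stay time = 28.3 mGy ÷ 20.52 mGy/h = 1.379 h = 82.74 min.

82.7 min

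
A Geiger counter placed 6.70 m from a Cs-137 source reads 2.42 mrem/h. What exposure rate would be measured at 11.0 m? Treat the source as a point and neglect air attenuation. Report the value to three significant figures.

Since intensity falls as 1/r², scaling from 6.70 m to 11.0 m:
2.42 × (6.70/11.0)² = 2.42 × 0.3710 = 0.8978 mrem/h.

0.898 mrem/h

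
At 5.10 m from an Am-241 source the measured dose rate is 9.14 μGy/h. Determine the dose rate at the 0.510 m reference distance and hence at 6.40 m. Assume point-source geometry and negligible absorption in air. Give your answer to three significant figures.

Applying the 1/r² law,
At 0.510 m: 9.14 × (5.10/0.510)² = 9.14 × 100.0 = 914.0 μGy/h
At 6.40 m: (0.510/6.40)² = 0.006350, so 914.0 × 0.006350 = 5.804 μGy/h.

914 μGy/h; 5.80 μGy/h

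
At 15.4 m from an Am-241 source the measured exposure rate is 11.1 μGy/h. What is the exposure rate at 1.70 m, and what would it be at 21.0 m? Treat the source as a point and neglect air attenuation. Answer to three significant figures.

911 μGy/h; 5.97 μGy/h

Intensity scales as (d₁/d₂)², so
At 1.70 m: 11.1 × (15.4/1.70)² = 11.1 × 82.06 = 910.9 μGy/h
At 21.0 m: (1.70/21.0)² = 0.006553, so 910.9 × 0.006553 = 5.969 μGy/h.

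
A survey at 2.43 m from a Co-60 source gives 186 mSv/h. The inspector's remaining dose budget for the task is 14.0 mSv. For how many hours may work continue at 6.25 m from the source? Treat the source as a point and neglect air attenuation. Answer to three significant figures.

Intensity scales as (d₁/d₂)², so rate at 6.25 m:
(2.43/6.25)² = 0.1512, so 186 × 0.1512 = 28.12 mSv/h.
Stay time = 14.0 mSv ÷ 28.12 mSv/h = 0.4979 h.

0.498 h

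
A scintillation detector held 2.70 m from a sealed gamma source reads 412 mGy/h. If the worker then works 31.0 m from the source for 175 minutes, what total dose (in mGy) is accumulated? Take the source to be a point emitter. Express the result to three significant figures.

9.12 mGy

Since intensity falls as 1/r², rate at 31.0 m:
412 × (2.70/31.0)² = 412 × 0.007586 = 3.125 mGy/h.
Dose = rate × time = 3.125 mGy/h × 2.917 h = 9.116 mGy.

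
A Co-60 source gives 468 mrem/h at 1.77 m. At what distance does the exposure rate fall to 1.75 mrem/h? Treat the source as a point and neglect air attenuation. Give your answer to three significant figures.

28.9 m

Intensity scales as (d₁/d₂)², so d₂ = d₁·√(I₁/I₂).
I₁/I₂ = 468/1.75 = 267.4, so d₂ = 1.77 × √267.4 = 28.94 m.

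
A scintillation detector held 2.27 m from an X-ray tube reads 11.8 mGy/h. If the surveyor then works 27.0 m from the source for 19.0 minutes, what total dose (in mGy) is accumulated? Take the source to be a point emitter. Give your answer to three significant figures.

Applying the 1/r² law, rate at 27.0 m:
11.8 × (2.27/27.0)² = 11.8 × 0.007068 = 0.08340 mGy/h.
Dose = rate × time = 0.08340 mGy/h × 0.3167 h = 0.02641 mGy.

0.0264 mGy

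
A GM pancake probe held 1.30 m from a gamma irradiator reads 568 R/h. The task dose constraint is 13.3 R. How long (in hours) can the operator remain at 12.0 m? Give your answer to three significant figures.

By the inverse-square law, rate at 12.0 m:
(1.30/12.0)² = 0.01174, so 568 × 0.01174 = 6.668 R/h.
Stay time = 13.3 R ÷ 6.668 R/h = 1.995 h.

2.00 h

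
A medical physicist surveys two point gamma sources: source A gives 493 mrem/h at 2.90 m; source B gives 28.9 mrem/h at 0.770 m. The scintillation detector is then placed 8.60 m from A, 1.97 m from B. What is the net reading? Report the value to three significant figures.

60.5 mrem/h

By superposition, sum each source's inverse-square contribution:
A: 493 × (2.90/8.60)² = 56.06 mrem/h
B: 28.9 × (0.770/1.97)² = 4.415 mrem/h
Total = 56.06 + 4.415 = 60.48 mrem/h.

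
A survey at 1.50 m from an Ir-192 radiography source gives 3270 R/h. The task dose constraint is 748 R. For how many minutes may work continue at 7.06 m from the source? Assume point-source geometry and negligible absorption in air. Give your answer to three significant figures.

304 min

Intensity scales as (d₁/d₂)², so rate at 7.06 m:
3270 × (1.50/7.06)² = 3270 × 0.04514 = 147.6 R/h.
Stay time = 748 R ÷ 147.6 R/h = 5.068 h = 304.1 min.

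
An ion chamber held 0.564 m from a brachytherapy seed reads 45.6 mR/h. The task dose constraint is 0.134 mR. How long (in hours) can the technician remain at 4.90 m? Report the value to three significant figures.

Using I₁d₁² = I₂d₂², rate at 4.90 m:
(0.564/4.90)² = 0.01325, so 45.6 × 0.01325 = 0.6042 mR/h.
Stay time = 0.134 mR ÷ 0.6042 mR/h = 0.2218 h.

0.222 h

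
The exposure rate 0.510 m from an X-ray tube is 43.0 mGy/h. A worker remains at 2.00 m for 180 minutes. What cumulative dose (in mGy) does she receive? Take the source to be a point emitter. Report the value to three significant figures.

Applying the 1/r² law, rate at 2.00 m:
43.0 × (0.510/2.00)² = 43.0 × 0.06502 = 2.796 mGy/h.
Dose = rate × time = 2.796 mGy/h × 3.000 h = 8.388 mGy.

8.39 mGy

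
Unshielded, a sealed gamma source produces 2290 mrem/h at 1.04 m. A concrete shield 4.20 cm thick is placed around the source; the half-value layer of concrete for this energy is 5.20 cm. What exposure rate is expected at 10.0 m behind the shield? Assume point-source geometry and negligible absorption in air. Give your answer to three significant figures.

14.2 mrem/h

Distance alone: 2290 × (1.04/10.0)² = 2290 × 0.01082 = 24.78 mrem/h.
Shield: 4.20/5.20 = 0.8077 half-value layers → attenuation 2^(−0.8077) = 0.5713.
Combined: 24.78 × 0.5713 = 14.16 mrem/h.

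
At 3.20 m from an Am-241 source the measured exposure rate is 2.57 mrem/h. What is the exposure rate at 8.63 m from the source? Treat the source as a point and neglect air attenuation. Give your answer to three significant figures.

Applying the 1/r² law, scaling from 3.20 m to 8.63 m:
2.57 × (3.20/8.63)² = 2.57 × 0.1375 = 0.3534 mrem/h.

0.353 mrem/h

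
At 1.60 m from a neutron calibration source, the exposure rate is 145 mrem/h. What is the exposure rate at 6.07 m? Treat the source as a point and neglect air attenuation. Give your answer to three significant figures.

Applying the 1/r² law, the rate at 6.07 m is
145 × (1.60/6.07)² = 145 × 0.06948 = 10.07 mrem/h.

10.1 mrem/h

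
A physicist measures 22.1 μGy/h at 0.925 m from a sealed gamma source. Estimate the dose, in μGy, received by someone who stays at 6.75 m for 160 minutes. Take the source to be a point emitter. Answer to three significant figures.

Since intensity falls as 1/r², rate at 6.75 m:
22.1 × (0.925/6.75)² = 22.1 × 0.01878 = 0.4150 μGy/h.
Dose = rate × time = 0.4150 μGy/h × 2.667 h = 1.107 μGy.

1.11 μGy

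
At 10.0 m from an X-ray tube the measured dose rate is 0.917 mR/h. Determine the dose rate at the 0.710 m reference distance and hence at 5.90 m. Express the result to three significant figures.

Intensity scales as (d₁/d₂)², so
At 0.710 m: (10.0/0.710)² = 198.4, so 0.917 × 198.4 = 181.9 mR/h
At 5.90 m: 181.9 × (0.710/5.90)² = 181.9 × 0.01448 = 2.634 mR/h.

182 mR/h; 2.63 mR/h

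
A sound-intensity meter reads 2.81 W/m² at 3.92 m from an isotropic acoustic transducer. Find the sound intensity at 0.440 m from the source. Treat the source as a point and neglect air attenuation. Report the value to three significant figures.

Using I₁d₁² = I₂d₂², the rate at 0.440 m is
(3.92/0.440)² = 79.37, so 2.81 × 79.37 = 223.0 W/m².

223 W/m²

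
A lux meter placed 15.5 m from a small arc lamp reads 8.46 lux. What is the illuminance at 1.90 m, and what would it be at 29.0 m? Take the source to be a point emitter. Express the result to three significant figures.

563 lux; 2.42 lux

Applying the 1/r² law,
At 1.90 m: 8.46 × (15.5/1.90)² = 8.46 × 66.55 = 563.0 lux
At 29.0 m: (1.90/29.0)² = 0.004293, so 563.0 × 0.004293 = 2.417 lux.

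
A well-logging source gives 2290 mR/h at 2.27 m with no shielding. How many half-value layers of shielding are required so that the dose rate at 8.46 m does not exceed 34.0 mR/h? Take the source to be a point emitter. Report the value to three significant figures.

2.28 half-value layers

At 8.46 m, distance alone gives 2290 × (2.27/8.46)² = 2290 × 0.07200 = 164.9 mR/h.
Further attenuation needed: 164.9/34.0 = 4.850.
n = log₂(4.850) = 2.278 half-value layers.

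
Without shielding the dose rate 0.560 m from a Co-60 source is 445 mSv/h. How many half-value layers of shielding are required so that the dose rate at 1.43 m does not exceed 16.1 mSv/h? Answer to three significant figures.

At 1.43 m, distance alone gives (0.560/1.43)² = 0.1534, so 445 × 0.1534 = 68.26 mSv/h.
Further attenuation needed: 68.26/16.1 = 4.240.
n = log₂(4.240) = 2.084 half-value layers.

2.08 half-value layers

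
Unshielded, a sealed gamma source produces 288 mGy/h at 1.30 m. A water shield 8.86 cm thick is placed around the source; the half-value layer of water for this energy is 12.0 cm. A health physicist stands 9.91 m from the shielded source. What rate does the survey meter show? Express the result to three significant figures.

Distance alone: 288 × (1.30/9.91)² = 288 × 0.01721 = 4.956 mGy/h.
Shield: 8.86/12.0 = 0.7383 half-value layers → attenuation 2^(−0.7383) = 0.5994.
Combined: 4.956 × 0.5994 = 2.971 mGy/h.

2.97 mGy/h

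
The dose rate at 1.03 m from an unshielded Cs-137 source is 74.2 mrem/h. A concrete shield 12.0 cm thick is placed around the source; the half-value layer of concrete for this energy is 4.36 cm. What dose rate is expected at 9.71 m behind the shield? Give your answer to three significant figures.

0.124 mrem/h

Distance alone: 74.2 × (1.03/9.71)² = 74.2 × 0.01125 = 0.8347 mrem/h.
Shield: 12.0/4.36 = 2.752 half-value layers → attenuation 2^(−2.752) = 0.1484.
Combined: 0.8347 × 0.1484 = 0.1239 mrem/h.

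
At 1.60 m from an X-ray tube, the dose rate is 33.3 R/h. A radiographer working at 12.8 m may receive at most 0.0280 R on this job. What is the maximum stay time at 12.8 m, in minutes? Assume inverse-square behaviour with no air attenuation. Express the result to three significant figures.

Using I₁d₁² = I₂d₂², rate at 12.8 m:
33.3 × (1.60/12.8)² = 33.3 × 0.01562 = 0.5201 R/h.
Stay time = 0.0280 R ÷ 0.5201 R/h = 0.05384 h = 3.230 min.

3.23 min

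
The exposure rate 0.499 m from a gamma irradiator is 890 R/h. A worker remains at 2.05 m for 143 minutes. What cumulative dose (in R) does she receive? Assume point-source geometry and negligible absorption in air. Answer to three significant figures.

Since intensity falls as 1/r², rate at 2.05 m:
(0.499/2.05)² = 0.05925, so 890 × 0.05925 = 52.73 R/h.
Dose = rate × time = 52.73 R/h × 2.383 h = 125.7 R.

126 R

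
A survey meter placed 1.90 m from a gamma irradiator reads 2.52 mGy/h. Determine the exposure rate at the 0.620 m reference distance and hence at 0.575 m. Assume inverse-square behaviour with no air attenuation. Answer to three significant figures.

23.7 mGy/h; 27.5 mGy/h

Intensity scales as (d₁/d₂)², so
At 0.620 m: 2.52 × (1.90/0.620)² = 2.52 × 9.391 = 23.67 mGy/h
At 0.575 m: 23.67 × (0.620/0.575)² = 23.67 × 1.163 = 27.53 mGy/h.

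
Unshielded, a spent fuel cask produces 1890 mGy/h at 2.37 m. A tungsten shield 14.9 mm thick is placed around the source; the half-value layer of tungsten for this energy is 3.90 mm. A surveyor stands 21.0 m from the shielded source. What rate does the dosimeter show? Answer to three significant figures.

1.70 mGy/h

Distance alone: (2.37/21.0)² = 0.01274, so 1890 × 0.01274 = 24.08 mGy/h.
Shield: 14.9/3.90 = 3.821 half-value layers → attenuation 2^(−3.821) = 0.07076.
Combined: 24.08 × 0.07076 = 1.704 mGy/h.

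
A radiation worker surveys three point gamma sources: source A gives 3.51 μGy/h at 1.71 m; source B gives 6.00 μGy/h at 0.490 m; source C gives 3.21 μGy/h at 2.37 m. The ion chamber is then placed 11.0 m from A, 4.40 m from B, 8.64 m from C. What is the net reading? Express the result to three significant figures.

By superposition, sum each source's inverse-square contribution:
A: 3.51 × (1.71/11.0)² = 0.08482 μGy/h
B: 6.00 × (0.490/4.40)² = 0.07441 μGy/h
C: 3.21 × (2.37/8.64)² = 0.2415 μGy/h
Total = 0.08482 + 0.07441 + 0.2415 = 0.4007 μGy/h.

0.401 μGy/h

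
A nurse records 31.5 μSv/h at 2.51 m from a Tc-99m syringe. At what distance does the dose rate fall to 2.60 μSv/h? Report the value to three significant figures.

Intensity scales as (d₁/d₂)², so d₂ = d₁·√(I₁/I₂).
I₁/I₂ = 31.5/2.60 = 12.12, so d₂ = 2.51 × √12.12 = 8.738 m.

8.74 m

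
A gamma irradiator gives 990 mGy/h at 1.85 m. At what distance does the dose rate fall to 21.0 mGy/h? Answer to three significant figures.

Since intensity falls as 1/r², d₂ = d₁·√(I₁/I₂).
I₁/I₂ = 990/21.0 = 47.14, so d₂ = 1.85 × √47.14 = 12.70 m.

12.7 m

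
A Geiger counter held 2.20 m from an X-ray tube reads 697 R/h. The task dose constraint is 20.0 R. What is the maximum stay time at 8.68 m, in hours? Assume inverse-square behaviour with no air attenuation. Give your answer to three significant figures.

0.447 h

Applying the 1/r² law, rate at 8.68 m:
697 × (2.20/8.68)² = 697 × 0.06424 = 44.78 R/h.
Stay time = 20.0 R ÷ 44.78 R/h = 0.4466 h.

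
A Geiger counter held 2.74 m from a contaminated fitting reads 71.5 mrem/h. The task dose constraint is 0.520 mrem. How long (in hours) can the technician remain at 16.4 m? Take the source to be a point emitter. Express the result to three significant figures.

0.261 h

Using I₁d₁² = I₂d₂², rate at 16.4 m:
(2.74/16.4)² = 0.02791, so 71.5 × 0.02791 = 1.996 mrem/h.
Stay time = 0.520 mrem ÷ 1.996 mrem/h = 0.2605 h.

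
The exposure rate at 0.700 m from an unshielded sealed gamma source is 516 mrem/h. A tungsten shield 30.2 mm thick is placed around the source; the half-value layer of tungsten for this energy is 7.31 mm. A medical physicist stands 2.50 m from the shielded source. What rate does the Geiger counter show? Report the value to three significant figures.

Distance alone: (0.700/2.50)² = 0.07840, so 516 × 0.07840 = 40.45 mrem/h.
Shield: 30.2/7.31 = 4.131 half-value layers → attenuation 2^(−4.131) = 0.05707.
Combined: 40.45 × 0.05707 = 2.308 mrem/h.

2.31 mrem/h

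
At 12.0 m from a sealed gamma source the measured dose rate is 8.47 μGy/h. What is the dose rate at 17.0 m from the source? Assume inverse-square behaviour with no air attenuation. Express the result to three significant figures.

4.22 μGy/h

Intensity scales as (d₁/d₂)², so scaling from 12.0 m to 17.0 m:
(12.0/17.0)² = 0.4983, so 8.47 × 0.4983 = 4.221 μGy/h.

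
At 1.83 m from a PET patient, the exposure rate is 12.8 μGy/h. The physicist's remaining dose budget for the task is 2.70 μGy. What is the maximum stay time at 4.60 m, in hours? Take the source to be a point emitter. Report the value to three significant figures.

1.33 h

Since intensity falls as 1/r², rate at 4.60 m:
(1.83/4.60)² = 0.1583, so 12.8 × 0.1583 = 2.026 μGy/h.
Stay time = 2.70 μGy ÷ 2.026 μGy/h = 1.333 h.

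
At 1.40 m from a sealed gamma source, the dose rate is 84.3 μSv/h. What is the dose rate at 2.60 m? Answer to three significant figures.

24.4 μSv/h

Intensity scales as (d₁/d₂)², so the rate at 2.60 m is
(1.40/2.60)² = 0.2899, so 84.3 × 0.2899 = 24.44 μSv/h.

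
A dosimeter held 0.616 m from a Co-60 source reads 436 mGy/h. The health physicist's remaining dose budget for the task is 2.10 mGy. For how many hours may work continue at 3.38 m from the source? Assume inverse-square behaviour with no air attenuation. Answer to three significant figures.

Since intensity falls as 1/r², rate at 3.38 m:
436 × (0.616/3.38)² = 436 × 0.03321 = 14.48 mGy/h.
Stay time = 2.10 mGy ÷ 14.48 mGy/h = 0.1450 h.

0.145 h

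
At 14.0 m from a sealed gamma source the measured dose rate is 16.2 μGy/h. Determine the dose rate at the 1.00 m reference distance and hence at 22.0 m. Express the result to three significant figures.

3180 μGy/h; 6.56 μGy/h

Using I₁d₁² = I₂d₂²,
At 1.00 m: (14.0/1.00)² = 196.0, so 16.2 × 196.0 = 3175 μGy/h
At 22.0 m: 3175 × (1.00/22.0)² = 3175 × 0.002066 = 6.560 μGy/h.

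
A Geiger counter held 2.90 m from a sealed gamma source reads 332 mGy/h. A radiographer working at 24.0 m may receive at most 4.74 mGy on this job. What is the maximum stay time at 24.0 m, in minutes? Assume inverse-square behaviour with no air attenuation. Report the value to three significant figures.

58.7 min

Applying the 1/r² law, rate at 24.0 m:
(2.90/24.0)² = 0.01460, so 332 × 0.01460 = 4.847 mGy/h.
Stay time = 4.74 mGy ÷ 4.847 mGy/h = 0.9779 h = 58.67 min.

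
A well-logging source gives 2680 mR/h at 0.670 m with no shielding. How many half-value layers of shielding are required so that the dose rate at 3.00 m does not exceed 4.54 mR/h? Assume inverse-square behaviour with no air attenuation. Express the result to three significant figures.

At 3.00 m, distance alone gives (0.670/3.00)² = 0.04988, so 2680 × 0.04988 = 133.7 mR/h.
Further attenuation needed: 133.7/4.54 = 29.45.
n = log₂(29.45) = 4.880 half-value layers.

4.88 half-value layers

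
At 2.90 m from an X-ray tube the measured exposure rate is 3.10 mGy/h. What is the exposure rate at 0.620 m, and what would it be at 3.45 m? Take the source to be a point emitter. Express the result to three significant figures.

Applying the 1/r² law,
At 0.620 m: 3.10 × (2.90/0.620)² = 3.10 × 21.88 = 67.83 mGy/h
At 3.45 m: (0.620/3.45)² = 0.03230, so 67.83 × 0.03230 = 2.191 mGy/h.

67.8 mGy/h; 2.19 mGy/h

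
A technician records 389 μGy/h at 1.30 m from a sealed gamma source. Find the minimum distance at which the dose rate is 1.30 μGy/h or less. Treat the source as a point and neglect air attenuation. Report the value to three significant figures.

22.5 m

Applying the 1/r² law, d₂ = d₁·√(I₁/I₂).
I₁/I₂ = 389/1.30 = 299.2, so d₂ = 1.30 × √299.2 = 22.49 m.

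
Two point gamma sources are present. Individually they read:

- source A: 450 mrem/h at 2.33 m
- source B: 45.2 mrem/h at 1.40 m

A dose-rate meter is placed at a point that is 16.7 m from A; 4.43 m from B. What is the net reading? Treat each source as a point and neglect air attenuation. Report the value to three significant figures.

By superposition, sum each source's inverse-square contribution:
A: 450 × (2.33/16.7)² = 8.760 mrem/h
B: 45.2 × (1.40/4.43)² = 4.514 mrem/h
Total = 8.760 + 4.514 = 13.27 mrem/h.

13.3 mrem/h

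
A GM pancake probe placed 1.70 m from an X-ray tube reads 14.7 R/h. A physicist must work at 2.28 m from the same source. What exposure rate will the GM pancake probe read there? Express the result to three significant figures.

8.17 R/h

Applying the 1/r² law, scaling from 1.70 m to 2.28 m:
(1.70/2.28)² = 0.5559, so 14.7 × 0.5559 = 8.172 R/h.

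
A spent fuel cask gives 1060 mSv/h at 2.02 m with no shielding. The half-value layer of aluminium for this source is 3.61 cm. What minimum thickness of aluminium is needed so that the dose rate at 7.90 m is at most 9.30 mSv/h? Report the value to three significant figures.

10.5 cm

At 7.90 m, distance alone gives (2.02/7.90)² = 0.06538, so 1060 × 0.06538 = 69.30 mSv/h.
Further attenuation needed: 69.30/9.30 = 7.452.
n = log₂(7.452) = 2.898 half-value layers.
Thickness = 2.898 × 3.61 cm = 10.46 cm.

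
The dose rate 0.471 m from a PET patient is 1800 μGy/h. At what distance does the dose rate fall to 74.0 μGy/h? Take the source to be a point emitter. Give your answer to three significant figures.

By the inverse-square law, d₂ = d₁·√(I₁/I₂).
I₁/I₂ = 1800/74.0 = 24.32, so d₂ = 0.471 × √24.32 = 2.323 m.

2.32 m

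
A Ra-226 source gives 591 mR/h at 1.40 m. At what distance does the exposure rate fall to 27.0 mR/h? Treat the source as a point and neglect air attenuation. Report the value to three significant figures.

6.55 m

Applying the 1/r² law, d₂ = d₁·√(I₁/I₂).
I₁/I₂ = 591/27.0 = 21.89, so d₂ = 1.40 × √21.89 = 6.550 m.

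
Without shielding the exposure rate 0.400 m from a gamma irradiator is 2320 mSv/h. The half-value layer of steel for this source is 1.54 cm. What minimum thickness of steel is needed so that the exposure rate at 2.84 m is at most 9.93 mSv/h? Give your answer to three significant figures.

At 2.84 m, distance alone gives (0.400/2.84)² = 0.01984, so 2320 × 0.01984 = 46.03 mSv/h.
Further attenuation needed: 46.03/9.93 = 4.635.
n = log₂(4.635) = 2.213 half-value layers.
Thickness = 2.213 × 1.54 cm = 3.408 cm.

3.41 cm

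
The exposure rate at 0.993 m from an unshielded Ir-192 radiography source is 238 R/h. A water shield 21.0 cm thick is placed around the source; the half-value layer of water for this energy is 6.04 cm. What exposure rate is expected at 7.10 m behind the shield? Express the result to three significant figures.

0.418 R/h

Distance alone: 238 × (0.993/7.10)² = 238 × 0.01956 = 4.655 R/h.
Shield: 21.0/6.04 = 3.477 half-value layers → attenuation 2^(−3.477) = 0.08981.
Combined: 4.655 × 0.08981 = 0.4181 R/h.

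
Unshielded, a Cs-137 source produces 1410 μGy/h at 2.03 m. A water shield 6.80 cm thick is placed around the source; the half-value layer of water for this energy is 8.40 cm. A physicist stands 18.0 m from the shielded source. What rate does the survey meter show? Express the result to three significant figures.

10.2 μGy/h

Distance alone: (2.03/18.0)² = 0.01272, so 1410 × 0.01272 = 17.94 μGy/h.
Shield: 6.80/8.40 = 0.8095 half-value layers → attenuation 2^(−0.8095) = 0.5706.
Combined: 17.94 × 0.5706 = 10.24 μGy/h.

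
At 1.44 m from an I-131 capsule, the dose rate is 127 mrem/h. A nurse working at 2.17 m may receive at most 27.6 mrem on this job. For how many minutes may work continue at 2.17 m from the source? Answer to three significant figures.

29.6 min

Using I₁d₁² = I₂d₂², rate at 2.17 m:
(1.44/2.17)² = 0.4404, so 127 × 0.4404 = 55.93 mrem/h.
Stay time = 27.6 mrem ÷ 55.93 mrem/h = 0.4935 h = 29.61 min.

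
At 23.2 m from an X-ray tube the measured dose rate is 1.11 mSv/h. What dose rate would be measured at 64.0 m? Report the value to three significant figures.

Since intensity falls as 1/r², scaling from 23.2 m to 64.0 m:
1.11 × (23.2/64.0)² = 1.11 × 0.1314 = 0.1459 mSv/h.

0.146 mSv/h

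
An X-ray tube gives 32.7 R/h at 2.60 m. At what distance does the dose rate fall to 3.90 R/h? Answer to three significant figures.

7.53 m

Intensity scales as (d₁/d₂)², so d₂ = d₁·√(I₁/I₂).
I₁/I₂ = 32.7/3.90 = 8.385, so d₂ = 2.60 × √8.385 = 7.529 m.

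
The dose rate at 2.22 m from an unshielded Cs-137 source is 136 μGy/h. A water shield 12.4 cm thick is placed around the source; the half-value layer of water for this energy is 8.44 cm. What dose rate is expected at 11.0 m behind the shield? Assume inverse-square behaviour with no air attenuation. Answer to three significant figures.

Distance alone: 136 × (2.22/11.0)² = 136 × 0.04073 = 5.539 μGy/h.
Shield: 12.4/8.44 = 1.469 half-value layers → attenuation 2^(−1.469) = 0.3612.
Combined: 5.539 × 0.3612 = 2.001 μGy/h.

2.00 μGy/h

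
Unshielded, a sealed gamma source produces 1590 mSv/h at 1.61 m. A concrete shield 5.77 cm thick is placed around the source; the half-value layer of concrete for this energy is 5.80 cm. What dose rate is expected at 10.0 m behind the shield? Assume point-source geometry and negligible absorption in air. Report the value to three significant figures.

Distance alone: 1590 × (1.61/10.0)² = 1590 × 0.02592 = 41.21 mSv/h.
Shield: 5.77/5.80 = 0.9948 half-value layers → attenuation 2^(−0.9948) = 0.5018.
Combined: 41.21 × 0.5018 = 20.68 mSv/h.

20.7 mSv/h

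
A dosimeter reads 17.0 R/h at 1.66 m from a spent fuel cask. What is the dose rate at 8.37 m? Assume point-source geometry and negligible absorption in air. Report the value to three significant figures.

Since intensity falls as 1/r², the rate at 8.37 m is
(1.66/8.37)² = 0.03933, so 17.0 × 0.03933 = 0.6686 R/h.

0.669 R/h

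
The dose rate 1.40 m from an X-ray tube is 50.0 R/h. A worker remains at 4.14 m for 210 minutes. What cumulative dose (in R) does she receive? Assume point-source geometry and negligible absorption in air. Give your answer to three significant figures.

20.0 R

By the inverse-square law, rate at 4.14 m:
(1.40/4.14)² = 0.1144, so 50.0 × 0.1144 = 5.720 R/h.
Dose = rate × time = 5.720 R/h × 3.500 h = 20.02 R.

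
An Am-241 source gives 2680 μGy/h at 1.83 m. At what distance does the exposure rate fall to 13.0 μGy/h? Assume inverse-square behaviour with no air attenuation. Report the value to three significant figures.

Intensity scales as (d₁/d₂)², so d₂ = d₁·√(I₁/I₂).
I₁/I₂ = 2680/13.0 = 206.2, so d₂ = 1.83 × √206.2 = 26.28 m.

26.3 m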